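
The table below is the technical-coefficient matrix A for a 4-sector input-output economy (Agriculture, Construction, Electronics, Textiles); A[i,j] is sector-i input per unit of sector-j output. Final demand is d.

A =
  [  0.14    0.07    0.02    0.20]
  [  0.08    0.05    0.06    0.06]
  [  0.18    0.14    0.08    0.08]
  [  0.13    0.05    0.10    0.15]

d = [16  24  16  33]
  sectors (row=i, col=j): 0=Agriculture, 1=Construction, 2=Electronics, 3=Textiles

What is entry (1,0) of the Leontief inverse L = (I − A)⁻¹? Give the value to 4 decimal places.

L[1,0] = 0.1362

Form M = I − A:
  [  0.86   -0.07   -0.02   -0.20]
  [ -0.08    0.95   -0.06   -0.06]
  [ -0.18   -0.14    0.92   -0.08]
  [ -0.13   -0.05   -0.10    0.85]
Leontief inverse L = M⁻¹:
  [  1.2339    0.1169    0.0676    0.3049]
  [  0.1362    1.0815    0.0862    0.1165]
  [  0.2821    0.1966    1.1262    0.1863]
  [  0.2299    0.1046    0.1479    1.2519]
Total output x = L · d:
  x_0 = 1.2339·16 + 0.1169·24 + 0.0676·16 + 0.3049·33 = 33.6938
  x_1 = 0.1362·16 + 1.0815·24 + 0.0862·16 + 0.1165·33 = 33.3593
  x_2 = 0.2821·16 + 0.1966·24 + 1.1262·16 + 0.1863·33 = 33.3963
  x_3 = 0.2299·16 + 0.1046·24 + 0.1479·16 + 1.2519·33 = 49.8680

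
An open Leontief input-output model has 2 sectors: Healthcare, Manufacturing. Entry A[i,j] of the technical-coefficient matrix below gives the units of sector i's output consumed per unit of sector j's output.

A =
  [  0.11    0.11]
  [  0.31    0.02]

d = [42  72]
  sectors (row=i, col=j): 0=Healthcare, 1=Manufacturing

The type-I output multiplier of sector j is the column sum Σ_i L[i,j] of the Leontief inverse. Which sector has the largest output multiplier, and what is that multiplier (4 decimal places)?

Healthcare (1.5392)

Form M = I − A:
  [  0.89   -0.11]
  [ -0.31    0.98]
Leontief inverse L = M⁻¹:
  [  1.1693    0.1312]
  [  0.3699    1.0619]
Total output x = L · d:
  x_0 = 1.1693·42 + 0.1312·72 = 58.5610
  x_1 = 0.3699·42 + 1.0619·72 = 91.9938
Output multipliers (column sums of L):
  Healthcare: 1.5392
  Manufacturing: 1.1932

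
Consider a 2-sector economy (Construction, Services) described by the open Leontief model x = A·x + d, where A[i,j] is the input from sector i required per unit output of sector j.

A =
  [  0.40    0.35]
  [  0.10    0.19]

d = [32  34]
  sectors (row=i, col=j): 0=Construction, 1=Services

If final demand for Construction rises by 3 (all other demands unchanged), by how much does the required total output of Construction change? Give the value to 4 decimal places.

5.3880

Form M = I − A:
  [  0.60   -0.35]
  [ -0.10    0.81]
Leontief inverse L = M⁻¹:
  [  1.7960    0.7761]
  [  0.2217    1.3304]
Total output x = L · d:
  x_0 = 1.7960·32 + 0.7761·34 = 83.8581
  x_1 = 0.2217·32 + 1.3304·34 = 52.3282
Δx_0 = L[0,0] · Δd_0 = 1.7960 · 3 = 5.3880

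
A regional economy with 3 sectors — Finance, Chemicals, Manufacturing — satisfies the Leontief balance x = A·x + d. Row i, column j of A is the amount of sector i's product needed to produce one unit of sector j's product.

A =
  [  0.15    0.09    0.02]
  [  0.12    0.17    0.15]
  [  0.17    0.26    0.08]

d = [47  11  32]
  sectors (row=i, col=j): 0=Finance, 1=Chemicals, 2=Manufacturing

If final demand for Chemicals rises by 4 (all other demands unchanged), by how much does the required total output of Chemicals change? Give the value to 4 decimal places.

5.1887

Form M = I − A:
  [  0.85   -0.09   -0.02]
  [ -0.12    0.83   -0.15]
  [ -0.17   -0.26    0.92]
Leontief inverse L = M⁻¹:
  [  1.2072    0.1466    0.0501]
  [  0.2264    1.2972    0.2164]
  [  0.2871    0.3937    1.1574]
Total output x = L · d:
  x_0 = 1.2072·47 + 0.1466·11 + 0.0501·32 = 59.9557
  x_1 = 0.2264·47 + 1.2972·11 + 0.2164·32 = 31.8355
  x_2 = 0.2871·47 + 0.3937·11 + 1.1574·32 = 54.8584
Δx_1 = L[1,1] · Δd_1 = 1.2972 · 4 = 5.1887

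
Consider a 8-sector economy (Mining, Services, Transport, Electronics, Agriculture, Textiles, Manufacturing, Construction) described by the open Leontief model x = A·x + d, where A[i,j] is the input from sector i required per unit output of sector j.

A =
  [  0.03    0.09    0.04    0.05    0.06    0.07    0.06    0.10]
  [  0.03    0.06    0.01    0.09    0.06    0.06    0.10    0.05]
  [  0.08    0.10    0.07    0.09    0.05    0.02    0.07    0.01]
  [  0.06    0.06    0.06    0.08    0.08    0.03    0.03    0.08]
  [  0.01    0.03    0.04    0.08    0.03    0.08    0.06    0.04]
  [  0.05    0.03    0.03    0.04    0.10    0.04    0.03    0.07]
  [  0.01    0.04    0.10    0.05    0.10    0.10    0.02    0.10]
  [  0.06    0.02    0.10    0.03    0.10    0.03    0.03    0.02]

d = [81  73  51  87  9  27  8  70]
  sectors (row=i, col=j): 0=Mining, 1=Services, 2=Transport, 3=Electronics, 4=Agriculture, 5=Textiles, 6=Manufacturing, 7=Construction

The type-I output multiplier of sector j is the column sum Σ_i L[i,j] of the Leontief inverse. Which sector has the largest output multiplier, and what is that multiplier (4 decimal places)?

Agriculture (2.0419)

Form M = I − A:
  [  0.97   -0.09   -0.04   -0.05   -0.06   -0.07   -0.06   -0.10]
  [ -0.03    0.94   -0.01   -0.09   -0.06   -0.06   -0.10   -0.05]
  [ -0.08   -0.10    0.93   -0.09   -0.05   -0.02   -0.07   -0.01]
  [ -0.06   -0.06   -0.06    0.92   -0.08   -0.03   -0.03   -0.08]
  [ -0.01   -0.03   -0.04   -0.08    0.97   -0.08   -0.06   -0.04]
  [ -0.05   -0.03   -0.03   -0.04   -0.10    0.96   -0.03   -0.07]
  [ -0.01   -0.04   -0.10   -0.05   -0.10   -0.10    0.98   -0.10]
  [ -0.06   -0.02   -0.10   -0.03   -0.10   -0.03   -0.03    0.98]
Leontief inverse L = M⁻¹:
  [  1.0668    0.1340    0.0907    0.1066    0.1261    0.1175    0.1046    0.1495]
  [  0.0621    1.1005    0.0582    0.1429    0.1225    0.1068    0.1385    0.1015]
  [  0.1164    0.1521    1.1185    0.1520    0.1129    0.0698    0.1182    0.0651]
  [  0.0966    0.1061    0.1088    1.1369    0.1405    0.0749    0.0741    0.1278]
  [  0.0389    0.0636    0.0787    0.1225    1.0807    0.1142    0.0903    0.0795]
  [  0.0773    0.0643    0.0691    0.0840    0.1481    1.0778    0.0642    0.1083]
  [  0.0512    0.0864    0.1523    0.1095    0.1653    0.1451    1.0656    0.1460]
  [  0.0893    0.0605    0.1390    0.0782    0.1459    0.0679    0.0674    1.0581]
Total output x = L · d:
  x_0 = 1.0668·81 + 0.1340·73 + 0.0907·51 + 0.1066·87 + 0.1261·9 + 0.1175·27 + 0.1046·8 + 0.1495·70 = 125.7086
  x_1 = 0.0621·81 + 1.1005·73 + 0.0582·51 + 0.1429·87 + 0.1225·9 + 0.1068·27 + 0.1385·8 + 0.1015·70 = 112.9655
  x_2 = 0.1164·81 + 0.1521·73 + 1.1185·51 + 0.1520·87 + 0.1129·9 + 0.0698·27 + 0.1182·8 + 0.0651·70 = 99.2047
  x_3 = 0.0966·81 + 0.1061·73 + 0.1088·51 + 1.1369·87 + 0.1405·9 + 0.0749·27 + 0.0741·8 + 0.1278·70 = 132.8563
  x_4 = 0.0389·81 + 0.0636·73 + 0.0787·51 + 0.1225·87 + 1.0807·9 + 0.1142·27 + 0.0903·8 + 0.0795·70 = 41.5608
  x_5 = 0.0773·81 + 0.0643·73 + 0.0691·51 + 0.0840·87 + 0.1481·9 + 1.0778·27 + 0.0642·8 + 0.1083·70 = 60.3213
  x_6 = 0.0512·81 + 0.0864·73 + 0.1523·51 + 0.1095·87 + 0.1653·9 + 0.1451·27 + 1.0656·8 + 0.1460·70 = 51.8948
  x_7 = 0.0893·81 + 0.0605·73 + 0.1390·51 + 0.0782·87 + 0.1459·9 + 0.0679·27 + 0.0674·8 + 1.0581·70 = 103.2965
Output multipliers (column sums of L):
  Mining: 1.5987
  Services: 1.7675
  Transport: 1.8154
  Electronics: 1.9325
  Agriculture: 2.0419
  Textiles: 1.7739
  Manufacturing: 1.7230
  Construction: 1.8359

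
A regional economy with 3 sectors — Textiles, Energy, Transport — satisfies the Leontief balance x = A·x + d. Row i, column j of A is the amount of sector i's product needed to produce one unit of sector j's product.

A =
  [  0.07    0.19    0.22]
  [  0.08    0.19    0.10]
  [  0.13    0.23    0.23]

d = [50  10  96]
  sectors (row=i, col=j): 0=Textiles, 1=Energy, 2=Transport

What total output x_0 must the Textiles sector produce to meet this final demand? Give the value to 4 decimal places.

98.4706

Form M = I − A:
  [  0.93   -0.19   -0.22]
  [ -0.08    0.81   -0.10]
  [ -0.13   -0.23    0.77]
Leontief inverse L = M⁻¹:
  [  1.1613    0.3807    0.3812]
  [  0.1442    1.3291    0.2138]
  [  0.2391    0.4613    1.4269]
Total output x = L · d:
  x_0 = 1.1613·50 + 0.3807·10 + 0.3812·96 = 98.4706
  x_1 = 0.1442·50 + 1.3291·10 + 0.2138·96 = 41.0286
  x_2 = 0.2391·50 + 0.4613·10 + 1.4269·96 = 153.5555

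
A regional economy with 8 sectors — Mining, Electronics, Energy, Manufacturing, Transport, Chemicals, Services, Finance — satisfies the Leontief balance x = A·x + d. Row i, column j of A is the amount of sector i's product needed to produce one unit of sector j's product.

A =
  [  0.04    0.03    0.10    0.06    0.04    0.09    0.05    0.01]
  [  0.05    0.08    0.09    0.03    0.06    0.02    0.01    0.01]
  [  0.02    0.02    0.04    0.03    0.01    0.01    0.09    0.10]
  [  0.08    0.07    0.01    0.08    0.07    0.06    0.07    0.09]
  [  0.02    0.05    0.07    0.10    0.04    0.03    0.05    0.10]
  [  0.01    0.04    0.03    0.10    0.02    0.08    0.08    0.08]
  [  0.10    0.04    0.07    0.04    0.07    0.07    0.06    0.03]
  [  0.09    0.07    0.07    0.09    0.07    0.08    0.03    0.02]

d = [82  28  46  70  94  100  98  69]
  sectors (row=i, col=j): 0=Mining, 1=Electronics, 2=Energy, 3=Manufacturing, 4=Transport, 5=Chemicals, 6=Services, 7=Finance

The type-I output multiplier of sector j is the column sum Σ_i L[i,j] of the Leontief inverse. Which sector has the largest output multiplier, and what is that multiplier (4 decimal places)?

Manufacturing (1.9476)

Form M = I − A:
  [  0.96   -0.03   -0.10   -0.06   -0.04   -0.09   -0.05   -0.01]
  [ -0.05    0.92   -0.09   -0.03   -0.06   -0.02   -0.01   -0.01]
  [ -0.02   -0.02    0.96   -0.03   -0.01   -0.01   -0.09   -0.10]
  [ -0.08   -0.07   -0.01    0.92   -0.07   -0.06   -0.07   -0.09]
  [ -0.02   -0.05   -0.07   -0.10    0.96   -0.03   -0.05   -0.10]
  [ -0.01   -0.04   -0.03   -0.10   -0.02    0.92   -0.08   -0.08]
  [ -0.10   -0.04   -0.07   -0.04   -0.07   -0.07    0.94   -0.03]
  [ -0.09   -0.07   -0.07   -0.09   -0.07   -0.08   -0.03    0.98]
Leontief inverse L = M⁻¹:
  [  1.0751    0.0644    0.1396    0.1084    0.0720    0.1297    0.0960    0.0567]
  [  0.0769    1.1093    0.1269    0.0661    0.0861    0.0473    0.0430    0.0451]
  [  0.0566    0.0496    1.0755    0.0675    0.0408    0.0445    0.1216    0.1285]
  [  0.1326    0.1205    0.0684    1.1463    0.1188    0.1164    0.1209    0.1402]
  [  0.0675    0.0941    0.1165    0.1557    1.0822    0.0755    0.0960    0.1474]
  [  0.0567    0.0827    0.0733    0.1558    0.0615    1.1277    0.1258    0.1254]
  [  0.1410    0.0797    0.1213    0.0962    0.1082    0.1178    1.1092    0.0781]
  [  0.1342    0.1157    0.1230    0.1516    0.1122    0.1302    0.0828    1.0740]
Total output x = L · d:
  x_0 = 1.0751·82 + 0.0644·28 + 0.1396·46 + 0.1084·70 + 0.0720·94 + 0.1297·100 + 0.0960·98 + 0.0567·69 = 137.0397
  x_1 = 0.0769·82 + 1.1093·28 + 0.1269·46 + 0.0661·70 + 0.0861·94 + 0.0473·100 + 0.0430·98 + 0.0451·69 = 67.9829
  x_2 = 0.0566·82 + 0.0496·28 + 1.0755·46 + 0.0675·70 + 0.0408·94 + 0.0445·100 + 0.1216·98 + 0.1285·69 = 89.2958
  x_3 = 0.1326·82 + 0.1205·28 + 0.0684·46 + 1.1463·70 + 0.1188·94 + 0.1164·100 + 0.1209·98 + 0.1402·69 = 141.9658
  x_4 = 0.0675·82 + 0.0941·28 + 0.1165·46 + 0.1557·70 + 1.0822·94 + 0.0755·100 + 0.0960·98 + 0.1474·69 = 153.2794
  x_5 = 0.0567·82 + 0.0827·28 + 0.0733·46 + 0.1558·70 + 0.0615·94 + 1.1277·100 + 0.1258·98 + 0.1254·69 = 160.7687
  x_6 = 0.1410·82 + 0.0797·28 + 0.1213·46 + 0.0962·70 + 0.1082·94 + 0.1178·100 + 1.1092·98 + 0.0781·69 = 162.1543
  x_7 = 0.1342·82 + 0.1157·28 + 0.1230·46 + 0.1516·70 + 0.1122·94 + 0.1302·100 + 0.0828·98 + 1.0740·69 = 136.3017
Output multipliers (column sums of L):
  Mining: 1.7408
  Electronics: 1.7159
  Energy: 1.8445
  Manufacturing: 1.9476
  Transport: 1.6818
  Chemicals: 1.7892
  Services: 1.7953
  Finance: 1.7954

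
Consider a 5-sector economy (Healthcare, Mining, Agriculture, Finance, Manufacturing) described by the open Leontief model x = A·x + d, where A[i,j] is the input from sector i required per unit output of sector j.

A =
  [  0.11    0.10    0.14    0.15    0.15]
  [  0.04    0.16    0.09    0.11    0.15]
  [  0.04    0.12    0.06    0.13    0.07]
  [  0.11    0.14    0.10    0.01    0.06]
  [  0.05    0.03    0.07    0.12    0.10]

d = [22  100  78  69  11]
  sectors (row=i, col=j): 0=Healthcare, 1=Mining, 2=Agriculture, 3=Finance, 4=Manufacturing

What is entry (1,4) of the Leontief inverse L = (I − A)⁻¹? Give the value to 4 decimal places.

Form M = I − A:
  [  0.89   -0.10   -0.14   -0.15   -0.15]
  [ -0.04    0.84   -0.09   -0.11   -0.15]
  [ -0.04   -0.12    0.94   -0.13   -0.07]
  [ -0.11   -0.14   -0.10    0.99   -0.06]
  [ -0.05   -0.03   -0.07   -0.12    0.90]
Leontief inverse L = M⁻¹:
  [  1.1945    0.2333    0.2498    0.2731    0.2756]
  [  0.1060    1.2734    0.1795    0.2124    0.2580]
  [  0.0943    0.2125    1.1314    0.2050    0.1528]
  [  0.1633    0.2337    0.1754    1.1024    0.1533]
  [  0.0990    0.1031    0.1312    0.1852    1.1673]
Total output x = L · d:
  x_0 = 1.1945·22 + 0.2333·100 + 0.2498·78 + 0.2731·69 + 0.2756·11 = 90.9695
  x_1 = 0.1060·22 + 1.2734·100 + 0.1795·78 + 0.2124·69 + 0.2580·11 = 161.1659
  x_2 = 0.0943·22 + 0.2125·100 + 1.1314·78 + 0.2050·69 + 0.1528·11 = 127.3978
  x_3 = 0.1633·22 + 0.2337·100 + 0.1754·78 + 1.1024·69 + 0.1533·11 = 118.3942
  x_4 = 0.0990·22 + 0.1031·100 + 0.1312·78 + 0.1852·69 + 1.1673·11 = 48.3429

L[1,4] = 0.2580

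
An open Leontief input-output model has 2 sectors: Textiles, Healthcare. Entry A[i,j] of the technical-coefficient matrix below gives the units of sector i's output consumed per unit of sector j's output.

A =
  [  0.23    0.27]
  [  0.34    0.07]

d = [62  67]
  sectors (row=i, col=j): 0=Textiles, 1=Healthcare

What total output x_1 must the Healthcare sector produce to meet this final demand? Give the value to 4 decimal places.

Form M = I − A:
  [  0.77   -0.27]
  [ -0.34    0.93]
Leontief inverse L = M⁻¹:
  [  1.4897    0.4325]
  [  0.5446    1.2334]
Total output x = L · d:
  x_0 = 1.4897·62 + 0.4325·67 = 121.3359
  x_1 = 0.5446·62 + 1.2334·67 = 116.4024

116.4024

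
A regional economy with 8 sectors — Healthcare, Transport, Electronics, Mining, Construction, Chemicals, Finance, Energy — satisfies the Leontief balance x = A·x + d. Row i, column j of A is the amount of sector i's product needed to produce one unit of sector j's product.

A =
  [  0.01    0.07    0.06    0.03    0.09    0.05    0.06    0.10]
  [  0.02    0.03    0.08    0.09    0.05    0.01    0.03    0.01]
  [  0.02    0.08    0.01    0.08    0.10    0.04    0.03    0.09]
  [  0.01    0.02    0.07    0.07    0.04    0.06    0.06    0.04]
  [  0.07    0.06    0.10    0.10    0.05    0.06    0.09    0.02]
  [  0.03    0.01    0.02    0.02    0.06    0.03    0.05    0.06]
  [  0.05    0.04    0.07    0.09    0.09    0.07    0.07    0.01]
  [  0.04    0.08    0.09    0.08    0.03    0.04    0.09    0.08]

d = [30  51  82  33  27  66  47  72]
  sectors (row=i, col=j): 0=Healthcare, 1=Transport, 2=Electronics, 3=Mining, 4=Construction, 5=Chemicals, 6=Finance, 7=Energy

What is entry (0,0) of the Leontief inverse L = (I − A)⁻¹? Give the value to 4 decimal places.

Form M = I − A:
  [  0.99   -0.07   -0.06   -0.03   -0.09   -0.05   -0.06   -0.10]
  [ -0.02    0.97   -0.08   -0.09   -0.05   -0.01   -0.03   -0.01]
  [ -0.02   -0.08    0.99   -0.08   -0.10   -0.04   -0.03   -0.09]
  [ -0.01   -0.02   -0.07    0.93   -0.04   -0.06   -0.06   -0.04]
  [ -0.07   -0.06   -0.10   -0.10    0.95   -0.06   -0.09   -0.02]
  [ -0.03   -0.01   -0.02   -0.02   -0.06    0.97   -0.05   -0.06]
  [ -0.05   -0.04   -0.07   -0.09   -0.09   -0.07    0.93   -0.01]
  [ -0.04   -0.08   -0.09   -0.08   -0.03   -0.04   -0.09    0.92]
Leontief inverse L = M⁻¹:
  [  1.0396    0.1123    0.1154    0.0943    0.1411    0.0879    0.1124    0.1396]
  [  0.0369    1.0571    0.1143    0.1327    0.0862    0.0371    0.0627    0.0374]
  [  0.0471    0.1176    1.0657    0.1404    0.1452    0.0763    0.0806    0.1258]
  [  0.0309    0.0502    0.1085    1.1169    0.0814    0.0908    0.0989    0.0718]
  [  0.0990    0.1052    0.1575    0.1688    1.1138    0.1053    0.1457    0.0673]
  [  0.0485    0.0362    0.0542    0.0577    0.0919    1.0548    0.0836    0.0852]
  [  0.0780    0.0795    0.1228    0.1517    0.1458    0.1113    1.1216    0.0506]
  [  0.0687    0.1255    0.1481    0.1494    0.0895    0.0826    0.1449    1.1257]
Total output x = L · d:
  x_0 = 1.0396·30 + 0.1123·51 + 0.1154·82 + 0.0943·33 + 0.1411·27 + 0.0879·66 + 0.1124·47 + 0.1396·72 = 74.4413
  x_1 = 0.0369·30 + 1.0571·51 + 0.1143·82 + 0.1327·33 + 0.0862·27 + 0.0371·66 + 0.0627·47 + 0.0374·72 = 79.1965
  x_2 = 0.0471·30 + 0.1176·51 + 1.0657·82 + 0.1404·33 + 0.1452·27 + 0.0763·66 + 0.0806·47 + 0.1258·72 = 121.2302
  x_3 = 0.0309·30 + 0.0502·51 + 0.1085·82 + 1.1169·33 + 0.0814·27 + 0.0908·66 + 0.0989·47 + 0.0718·72 = 67.2490
  x_4 = 0.0990·30 + 0.1052·51 + 0.1575·82 + 0.1688·33 + 1.1138·27 + 0.1053·66 + 0.1457·47 + 0.0673·72 = 75.5410
  x_5 = 0.0485·30 + 0.0362·51 + 0.0542·82 + 0.0577·33 + 0.0919·27 + 1.0548·66 + 0.0836·47 + 0.0852·72 = 91.8126
  x_6 = 0.0780·30 + 0.0795·51 + 0.1228·82 + 0.1517·33 + 0.1458·27 + 0.1113·66 + 1.1216·47 + 0.0506·72 = 89.1039
  x_7 = 0.0687·30 + 0.1255·51 + 0.1481·82 + 0.1494·33 + 0.0895·27 + 0.0826·66 + 0.1449·47 + 1.1257·72 = 121.2632

L[0,0] = 1.0396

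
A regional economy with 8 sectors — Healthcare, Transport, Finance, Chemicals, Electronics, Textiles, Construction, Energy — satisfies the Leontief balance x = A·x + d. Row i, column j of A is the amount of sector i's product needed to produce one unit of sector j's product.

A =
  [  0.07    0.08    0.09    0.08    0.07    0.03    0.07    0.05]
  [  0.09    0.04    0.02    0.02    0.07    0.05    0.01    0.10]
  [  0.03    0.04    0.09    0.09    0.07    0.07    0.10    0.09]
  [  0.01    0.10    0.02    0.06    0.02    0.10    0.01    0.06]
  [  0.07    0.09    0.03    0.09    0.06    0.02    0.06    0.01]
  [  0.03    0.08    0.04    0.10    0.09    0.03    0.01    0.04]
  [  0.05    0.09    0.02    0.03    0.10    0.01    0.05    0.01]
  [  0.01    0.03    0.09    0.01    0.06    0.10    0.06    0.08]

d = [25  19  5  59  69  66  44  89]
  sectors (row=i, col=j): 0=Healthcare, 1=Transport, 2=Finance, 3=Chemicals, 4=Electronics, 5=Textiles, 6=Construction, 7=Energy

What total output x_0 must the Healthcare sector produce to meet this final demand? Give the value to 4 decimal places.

68.4884

Form M = I − A:
  [  0.93   -0.08   -0.09   -0.08   -0.07   -0.03   -0.07   -0.05]
  [ -0.09    0.96   -0.02   -0.02   -0.07   -0.05   -0.01   -0.10]
  [ -0.03   -0.04    0.91   -0.09   -0.07   -0.07   -0.10   -0.09]
  [ -0.01   -0.10   -0.02    0.94   -0.02   -0.10   -0.01   -0.06]
  [ -0.07   -0.09   -0.03   -0.09    0.94   -0.02   -0.06   -0.01]
  [ -0.03   -0.08   -0.04   -0.10   -0.09    0.97   -0.01   -0.04]
  [ -0.05   -0.09   -0.02   -0.03   -0.10   -0.01    0.95   -0.01]
  [ -0.01   -0.03   -0.09   -0.01   -0.06   -0.10   -0.06    0.92]
Leontief inverse L = M⁻¹:
  [  1.1154    0.1464    0.1375    0.1374    0.1339    0.0809    0.1156    0.1052]
  [  0.1236    1.0881    0.0602    0.0631    0.1182    0.0881    0.0448    0.1406]
  [  0.0731    0.1111    1.1396    0.1506    0.1388    0.1252    0.1474    0.1459]
  [  0.0394    0.1435    0.0501    1.0979    0.0639    0.1375    0.0331    0.1013]
  [  0.1083    0.1447    0.0631    0.1342    1.1089    0.0584    0.0915    0.0521]
  [  0.0645    0.1318    0.0731    0.1444    0.1353    1.0716    0.0404    0.0829]
  [  0.0857    0.1351    0.0473    0.0673    0.1426    0.0385    1.0782    0.0433]
  [  0.0434    0.0821    0.1306    0.0591    0.1159    0.1403    0.0982    1.1233]
Total output x = L · d:
  x_0 = 1.1154·25 + 0.1464·19 + 0.1375·5 + 0.1374·59 + 0.1339·69 + 0.0809·66 + 0.1156·44 + 0.1052·89 = 68.4884
  x_1 = 0.1236·25 + 1.0881·19 + 0.0602·5 + 0.0631·59 + 0.1182·69 + 0.0881·66 + 0.0448·44 + 0.1406·89 = 56.2448
  x_2 = 0.0731·25 + 0.1111·19 + 1.1396·5 + 0.1506·59 + 0.1388·69 + 0.1252·66 + 0.1474·44 + 0.1459·89 = 55.8261
  x_3 = 0.0394·25 + 0.1435·19 + 0.0501·5 + 1.0979·59 + 0.0639·69 + 0.1375·66 + 0.0331·44 + 0.1013·89 = 92.6902
  x_4 = 0.1083·25 + 0.1447·19 + 0.0631·5 + 0.1342·59 + 1.1089·69 + 0.0584·66 + 0.0915·44 + 0.0521·89 = 102.7196
  x_5 = 0.0645·25 + 0.1318·19 + 0.0731·5 + 0.1444·59 + 0.1353·69 + 1.0716·66 + 0.0404·44 + 0.0829·89 = 102.2270
  x_6 = 0.0857·25 + 0.1351·19 + 0.0473·5 + 0.0673·59 + 0.1426·69 + 0.0385·66 + 1.0782·44 + 0.0433·89 = 72.5908
  x_7 = 0.0434·25 + 0.0821·19 + 0.1306·5 + 0.0591·59 + 0.1159·69 + 0.1403·66 + 0.0982·44 + 1.1233·89 = 128.3313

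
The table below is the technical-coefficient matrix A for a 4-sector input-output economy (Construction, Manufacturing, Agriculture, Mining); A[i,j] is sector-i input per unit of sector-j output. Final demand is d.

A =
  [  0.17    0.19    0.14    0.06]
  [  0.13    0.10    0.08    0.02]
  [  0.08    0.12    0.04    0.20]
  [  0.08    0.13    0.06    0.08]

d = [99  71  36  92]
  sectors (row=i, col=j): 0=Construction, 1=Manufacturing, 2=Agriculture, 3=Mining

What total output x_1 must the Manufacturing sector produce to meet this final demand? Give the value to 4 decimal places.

Form M = I − A:
  [  0.83   -0.19   -0.14   -0.06]
  [ -0.13    0.90   -0.08   -0.02]
  [ -0.08   -0.12    0.96   -0.20]
  [ -0.08   -0.13   -0.06    0.92]
Leontief inverse L = M⁻¹:
  [  1.2904    0.3224    0.2238    0.1398]
  [  0.2044    1.1817    0.1325    0.0678]
  [  0.1647    0.2182    1.0998    0.2546]
  [  0.1518    0.2093    0.1099    1.1253]
Total output x = L · d:
  x_0 = 1.2904·99 + 0.3224·71 + 0.2238·36 + 0.1398·92 = 171.5593
  x_1 = 0.2044·99 + 1.1817·71 + 0.1325·36 + 0.0678·92 = 115.1499
  x_2 = 0.1647·99 + 0.2182·71 + 1.0998·36 + 0.2546·92 = 94.8096
  x_3 = 0.1518·99 + 0.2093·71 + 0.1099·36 + 1.1253·92 = 137.3726

115.1499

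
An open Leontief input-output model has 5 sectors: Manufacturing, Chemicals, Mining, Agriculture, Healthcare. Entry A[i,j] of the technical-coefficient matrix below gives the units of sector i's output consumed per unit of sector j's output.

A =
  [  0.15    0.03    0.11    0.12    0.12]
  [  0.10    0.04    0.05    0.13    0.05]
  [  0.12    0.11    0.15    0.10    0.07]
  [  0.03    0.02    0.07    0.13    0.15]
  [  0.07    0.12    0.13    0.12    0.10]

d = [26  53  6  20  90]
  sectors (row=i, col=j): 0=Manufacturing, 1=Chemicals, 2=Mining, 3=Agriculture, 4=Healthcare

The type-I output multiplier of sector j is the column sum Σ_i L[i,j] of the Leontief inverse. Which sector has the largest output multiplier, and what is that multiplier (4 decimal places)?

Form M = I − A:
  [  0.85   -0.03   -0.11   -0.12   -0.12]
  [ -0.10    0.96   -0.05   -0.13   -0.05]
  [ -0.12   -0.11    0.85   -0.10   -0.07]
  [ -0.03   -0.02   -0.07    0.87   -0.15]
  [ -0.07   -0.12   -0.13   -0.12    0.90]
Leontief inverse L = M⁻¹:
  [  1.2469    0.0982    0.2224    0.2439    0.2297]
  [  0.1625    1.0811    0.1218    0.2155    0.1271]
  [  0.2214    0.1780    1.2610    0.2262    0.1752]
  [  0.0926    0.0749    0.1526    1.2230    0.2322]
  [  0.1630    0.1875    0.2360    0.2434    1.2022]
Total output x = L · d:
  x_0 = 1.2469·26 + 0.0982·53 + 0.2224·6 + 0.2439·20 + 0.2297·90 = 64.5088
  x_1 = 0.1625·26 + 1.0811·53 + 0.1218·6 + 0.2155·20 + 0.1271·90 = 78.0010
  x_2 = 0.2214·26 + 0.1780·53 + 1.2610·6 + 0.2262·20 + 0.1752·90 = 43.0497
  x_3 = 0.0926·26 + 0.0749·53 + 0.1526·6 + 1.2230·20 + 0.2322·90 = 52.6519
  x_4 = 0.1630·26 + 0.1875·53 + 0.2360·6 + 0.2434·20 + 1.2022·90 = 128.6560
Output multipliers (column sums of L):
  Manufacturing: 1.8864
  Chemicals: 1.6197
  Mining: 1.9938
  Agriculture: 2.1520
  Healthcare: 1.9664

Agriculture (2.1520)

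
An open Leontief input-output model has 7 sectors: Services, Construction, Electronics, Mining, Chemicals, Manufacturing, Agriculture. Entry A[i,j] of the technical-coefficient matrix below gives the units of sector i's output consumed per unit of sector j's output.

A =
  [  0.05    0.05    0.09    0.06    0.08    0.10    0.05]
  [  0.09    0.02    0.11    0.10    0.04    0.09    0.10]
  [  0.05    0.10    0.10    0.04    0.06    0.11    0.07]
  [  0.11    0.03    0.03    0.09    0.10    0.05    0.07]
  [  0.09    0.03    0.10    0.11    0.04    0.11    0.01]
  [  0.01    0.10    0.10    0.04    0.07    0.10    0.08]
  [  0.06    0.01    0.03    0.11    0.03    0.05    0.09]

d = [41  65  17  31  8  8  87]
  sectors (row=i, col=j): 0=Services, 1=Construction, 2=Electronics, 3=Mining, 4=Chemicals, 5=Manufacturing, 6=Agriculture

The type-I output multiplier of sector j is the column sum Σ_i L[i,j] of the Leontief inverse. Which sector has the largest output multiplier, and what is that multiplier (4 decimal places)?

Manufacturing (2.1879)

Form M = I − A:
  [  0.95   -0.05   -0.09   -0.06   -0.08   -0.10   -0.05]
  [ -0.09    0.98   -0.11   -0.10   -0.04   -0.09   -0.10]
  [ -0.05   -0.10    0.90   -0.04   -0.06   -0.11   -0.07]
  [ -0.11   -0.03   -0.03    0.91   -0.10   -0.05   -0.07]
  [ -0.09   -0.03   -0.10   -0.11    0.96   -0.11   -0.01]
  [ -0.01   -0.10   -0.10   -0.04   -0.07    0.90   -0.08]
  [ -0.06   -0.01   -0.03   -0.11   -0.03   -0.05    0.91]
Leontief inverse L = M⁻¹:
  [  1.1082    0.1017    0.1671    0.1299    0.1375    0.1840    0.1126]
  [  0.1557    1.0768    0.1909    0.1787    0.1070    0.1809    0.1724]
  [  0.1135    0.1563    1.1863    0.1177    0.1216    0.2026    0.1429]
  [  0.1715    0.0741    0.1013    1.1631    0.1583    0.1299    0.1280]
  [  0.1495    0.0858    0.1783    0.1782    1.1040    0.1960    0.0744]
  [  0.0711    0.1520    0.1804    0.1148    0.1267    1.1864    0.1490]
  [  0.1081    0.0438    0.0802    0.1672    0.0767    0.1081    1.1390]
Total output x = L · d:
  x_0 = 1.1082·41 + 0.1017·65 + 0.1671·17 + 0.1299·31 + 0.1375·8 + 0.1840·8 + 0.1126·87 = 71.2795
  x_1 = 0.1557·41 + 1.0768·65 + 0.1909·17 + 0.1787·31 + 0.1070·8 + 0.1809·8 + 0.1724·87 = 102.4583
  x_2 = 0.1135·41 + 0.1563·65 + 1.1863·17 + 0.1177·31 + 0.1216·8 + 0.2026·8 + 0.1429·87 = 53.6517
  x_3 = 0.1715·41 + 0.0741·65 + 0.1013·17 + 1.1631·31 + 0.1583·8 + 0.1299·8 + 0.1280·87 = 63.0664
  x_4 = 0.1495·41 + 0.0858·65 + 0.1783·17 + 0.1782·31 + 1.1040·8 + 0.1960·8 + 0.0744·87 = 37.1385
  x_5 = 0.0711·41 + 0.1520·65 + 0.1804·17 + 0.1148·31 + 0.1267·8 + 1.1864·8 + 0.1490·87 = 42.8871
  x_6 = 0.1081·41 + 0.0438·65 + 0.0802·17 + 0.1672·31 + 0.0767·8 + 0.1081·8 + 1.1390·87 = 114.4030
Output multipliers (column sums of L):
  Services: 1.8775
  Construction: 1.6905
  Electronics: 2.0844
  Mining: 2.0496
  Chemicals: 1.8318
  Manufacturing: 2.1879
  Agriculture: 1.9183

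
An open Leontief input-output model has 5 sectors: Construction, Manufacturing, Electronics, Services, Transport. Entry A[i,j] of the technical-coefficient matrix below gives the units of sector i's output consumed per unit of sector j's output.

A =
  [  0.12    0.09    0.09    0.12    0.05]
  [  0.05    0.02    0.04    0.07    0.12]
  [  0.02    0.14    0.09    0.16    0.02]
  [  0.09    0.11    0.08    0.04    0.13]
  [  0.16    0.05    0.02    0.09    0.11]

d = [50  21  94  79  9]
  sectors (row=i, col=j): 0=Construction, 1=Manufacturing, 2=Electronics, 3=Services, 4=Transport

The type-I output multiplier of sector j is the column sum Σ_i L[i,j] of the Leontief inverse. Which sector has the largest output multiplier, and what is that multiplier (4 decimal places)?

Form M = I − A:
  [  0.88   -0.09   -0.09   -0.12   -0.05]
  [ -0.05    0.98   -0.04   -0.07   -0.12]
  [ -0.02   -0.14    0.91   -0.16   -0.02]
  [ -0.09   -0.11   -0.08    0.96   -0.13]
  [ -0.16   -0.05   -0.02   -0.09    0.89]
Leontief inverse L = M⁻¹:
  [  1.1905    0.1581    0.1445    0.1957    0.1200]
  [  0.1046    1.0620    0.0711    0.1181    0.1679]
  [  0.0760    0.1988    1.1366    0.2218    0.0890]
  [  0.1621    0.1679    0.1257    1.1136    0.1972]
  [  0.2380    0.1095    0.0682    0.1594    1.1766]
Total output x = L · d:
  x_0 = 1.1905·50 + 0.1581·21 + 0.1445·94 + 0.1957·79 + 0.1200·9 = 92.9662
  x_1 = 0.1046·50 + 1.0620·21 + 0.0711·94 + 0.1181·79 + 0.1679·9 = 45.0539
  x_2 = 0.0760·50 + 0.1988·21 + 1.1366·94 + 0.2218·79 + 0.0890·9 = 133.1362
  x_3 = 0.1621·50 + 0.1679·21 + 0.1257·94 + 1.1136·79 + 0.1972·9 = 113.1949
  x_4 = 0.2380·50 + 0.1095·21 + 0.0682·94 + 0.1594·79 + 1.1766·9 = 43.7950
Output multipliers (column sums of L):
  Construction: 1.7712
  Manufacturing: 1.6963
  Electronics: 1.5461
  Services: 1.8086
  Transport: 1.7507

Services (1.8086)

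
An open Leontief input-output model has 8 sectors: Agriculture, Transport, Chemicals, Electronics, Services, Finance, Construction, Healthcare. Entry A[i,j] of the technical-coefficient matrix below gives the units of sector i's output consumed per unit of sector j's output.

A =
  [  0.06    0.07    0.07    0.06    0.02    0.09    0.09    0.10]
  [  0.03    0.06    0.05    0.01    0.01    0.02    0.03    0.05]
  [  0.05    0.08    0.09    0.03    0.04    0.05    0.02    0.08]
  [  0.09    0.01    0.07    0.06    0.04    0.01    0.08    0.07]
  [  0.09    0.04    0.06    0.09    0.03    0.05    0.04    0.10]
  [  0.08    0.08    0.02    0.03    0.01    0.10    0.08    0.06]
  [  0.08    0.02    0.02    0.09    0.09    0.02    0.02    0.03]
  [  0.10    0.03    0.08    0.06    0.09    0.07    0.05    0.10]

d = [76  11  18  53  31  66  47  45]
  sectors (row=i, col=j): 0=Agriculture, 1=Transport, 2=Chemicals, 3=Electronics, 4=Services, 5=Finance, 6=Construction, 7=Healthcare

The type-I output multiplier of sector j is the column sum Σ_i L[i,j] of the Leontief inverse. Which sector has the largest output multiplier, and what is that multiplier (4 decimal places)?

Healthcare (2.0973)

Form M = I − A:
  [  0.94   -0.07   -0.07   -0.06   -0.02   -0.09   -0.09   -0.10]
  [ -0.03    0.94   -0.05   -0.01   -0.01   -0.02   -0.03   -0.05]
  [ -0.05   -0.08    0.91   -0.03   -0.04   -0.05   -0.02   -0.08]
  [ -0.09   -0.01   -0.07    0.94   -0.04   -0.01   -0.08   -0.07]
  [ -0.09   -0.04   -0.06   -0.09    0.97   -0.05   -0.04   -0.10]
  [ -0.08   -0.08   -0.02   -0.03   -0.01    0.90   -0.08   -0.06]
  [ -0.08   -0.02   -0.02   -0.09   -0.09   -0.02    0.98   -0.03]
  [ -0.10   -0.03   -0.08   -0.06   -0.09   -0.07   -0.05    0.90]
Leontief inverse L = M⁻¹:
  [  1.1348    0.1204    0.1287    0.1136    0.0656    0.1450    0.1432    0.1748]
  [  0.0621    1.0844    0.0784    0.0327    0.0302    0.0445    0.0524    0.0847]
  [  0.1064    0.1226    1.1398    0.0693    0.0730    0.0939    0.0603    0.1417]
  [  0.1504    0.0478    0.1200    1.1071    0.0784    0.0524    0.1223    0.1324]
  [  0.1598    0.0851    0.1178    0.1405    1.0713    0.1010    0.0919    0.1727]
  [  0.1395    0.1226    0.0644    0.0727    0.0443    1.1467    0.1253    0.1192]
  [  0.1330    0.0518    0.0630    0.1311    0.1182    0.0562    1.0600    0.0857]
  [  0.1819    0.0845    0.1465    0.1207    0.1372    0.1318    0.1090    1.1861]
Total output x = L · d:
  x_0 = 1.1348·76 + 0.1204·11 + 0.1287·18 + 0.1136·53 + 0.0656·31 + 0.1450·66 + 0.1432·47 + 0.1748·45 = 122.1083
  x_1 = 0.0621·76 + 1.0844·11 + 0.0784·18 + 0.0327·53 + 0.0302·31 + 0.0445·66 + 0.0524·47 + 0.0847·45 = 29.9352
  x_2 = 0.1064·76 + 0.1226·11 + 1.1398·18 + 0.0693·53 + 0.0730·31 + 0.0939·66 + 0.0603·47 + 0.1417·45 = 51.2913
  x_3 = 0.1504·76 + 0.0478·11 + 0.1200·18 + 1.1071·53 + 0.0784·31 + 0.0524·66 + 0.1223·47 + 0.1324·45 = 90.3909
  x_4 = 0.1598·76 + 0.0851·11 + 0.1178·18 + 0.1405·53 + 1.0713·31 + 0.1010·66 + 0.0919·47 + 0.1727·45 = 74.6175
  x_5 = 0.1395·76 + 0.1226·11 + 0.0644·18 + 0.0727·53 + 0.0443·31 + 1.1467·66 + 0.1253·47 + 0.1192·45 = 105.2727
  x_6 = 0.1330·76 + 0.0518·11 + 0.0630·18 + 0.1311·53 + 0.1182·31 + 0.0562·66 + 1.0600·47 + 0.0857·45 = 79.8025
  x_7 = 0.1819·76 + 0.0845·11 + 0.1465·18 + 0.1207·53 + 0.1372·31 + 0.1318·66 + 0.1090·47 + 1.1861·45 = 95.2338
Output multipliers (column sums of L):
  Agriculture: 2.0677
  Transport: 1.7191
  Chemicals: 1.8587
  Electronics: 1.7877
  Services: 1.6182
  Finance: 1.7714
  Construction: 1.7645
  Healthcare: 2.0973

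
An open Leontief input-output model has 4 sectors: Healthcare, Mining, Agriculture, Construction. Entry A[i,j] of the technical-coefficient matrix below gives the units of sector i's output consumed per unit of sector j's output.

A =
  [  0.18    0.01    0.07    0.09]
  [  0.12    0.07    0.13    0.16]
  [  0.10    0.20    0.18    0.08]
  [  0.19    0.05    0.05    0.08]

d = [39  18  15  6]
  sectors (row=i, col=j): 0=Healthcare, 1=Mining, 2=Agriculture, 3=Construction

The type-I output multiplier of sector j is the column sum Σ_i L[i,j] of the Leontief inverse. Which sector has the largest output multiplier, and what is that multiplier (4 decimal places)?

Form M = I − A:
  [  0.82   -0.01   -0.07   -0.09]
  [ -0.12    0.93   -0.13   -0.16]
  [ -0.10   -0.20    0.82   -0.08]
  [ -0.19   -0.05   -0.05    0.92]
Leontief inverse L = M⁻¹:
  [  1.2753    0.0484    0.1253    0.1441]
  [  0.2486    1.1374    0.2162    0.2409]
  [  0.2445    0.2919    1.2981    0.1876]
  [  0.2902    0.0877    0.1082    1.1400]
Total output x = L · d:
  x_0 = 1.2753·39 + 0.0484·18 + 0.1253·15 + 0.1441·6 = 53.3509
  x_1 = 0.2486·39 + 1.1374·18 + 0.2162·15 + 0.2409·6 = 34.8595
  x_2 = 0.2445·39 + 0.2919·18 + 1.2981·15 + 0.1876·6 = 35.3849
  x_3 = 0.2902·39 + 0.0877·18 + 0.1082·15 + 1.1400·6 = 21.3575
Output multipliers (column sums of L):
  Healthcare: 2.0586
  Mining: 1.5654
  Agriculture: 1.7478
  Construction: 1.7126

Healthcare (2.0586)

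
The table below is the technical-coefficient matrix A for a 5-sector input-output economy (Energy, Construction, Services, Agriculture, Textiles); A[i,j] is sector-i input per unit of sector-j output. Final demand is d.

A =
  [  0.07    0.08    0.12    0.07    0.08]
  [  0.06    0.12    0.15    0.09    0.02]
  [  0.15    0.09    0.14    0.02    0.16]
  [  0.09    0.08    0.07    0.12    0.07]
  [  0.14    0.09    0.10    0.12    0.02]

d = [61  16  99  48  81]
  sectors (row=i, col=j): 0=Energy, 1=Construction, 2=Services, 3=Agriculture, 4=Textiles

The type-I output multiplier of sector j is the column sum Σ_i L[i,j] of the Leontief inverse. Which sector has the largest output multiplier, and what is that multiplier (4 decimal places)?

Form M = I − A:
  [  0.93   -0.08   -0.12   -0.07   -0.08]
  [ -0.06    0.88   -0.15   -0.09   -0.02]
  [ -0.15   -0.09    0.86   -0.02   -0.16]
  [ -0.09   -0.08   -0.07    0.88   -0.07]
  [ -0.14   -0.09   -0.10   -0.12    0.98]
Leontief inverse L = M⁻¹:
  [  1.1539    0.1534    0.2150    0.1317    0.1418]
  [  0.1460    1.1983    0.2520    0.1519    0.0884]
  [  0.2625    0.1873    1.2682    0.1015    0.2396]
  [  0.1701    0.1530    0.1619    1.1867    0.1282]
  [  0.2259    0.1698    0.2031    0.1884    1.0889]
Total output x = L · d:
  x_0 = 1.1539·61 + 0.1534·16 + 0.2150·99 + 0.1317·48 + 0.1418·81 = 111.9368
  x_1 = 0.1460·61 + 1.1983·16 + 0.2520·99 + 0.1519·48 + 0.0884·81 = 67.4748
  x_2 = 0.2625·61 + 0.1873·16 + 1.2682·99 + 0.1015·48 + 0.2396·81 = 168.8410
  x_3 = 0.1701·61 + 0.1530·16 + 0.1619·99 + 1.1867·48 + 0.1282·81 = 96.2053
  x_4 = 0.2259·61 + 0.1698·16 + 0.2031·99 + 0.1884·48 + 1.0889·81 = 133.8496
Output multipliers (column sums of L):
  Energy: 1.9584
  Construction: 1.8617
  Services: 2.1002
  Agriculture: 1.7603
  Textiles: 1.6869

Services (2.1002)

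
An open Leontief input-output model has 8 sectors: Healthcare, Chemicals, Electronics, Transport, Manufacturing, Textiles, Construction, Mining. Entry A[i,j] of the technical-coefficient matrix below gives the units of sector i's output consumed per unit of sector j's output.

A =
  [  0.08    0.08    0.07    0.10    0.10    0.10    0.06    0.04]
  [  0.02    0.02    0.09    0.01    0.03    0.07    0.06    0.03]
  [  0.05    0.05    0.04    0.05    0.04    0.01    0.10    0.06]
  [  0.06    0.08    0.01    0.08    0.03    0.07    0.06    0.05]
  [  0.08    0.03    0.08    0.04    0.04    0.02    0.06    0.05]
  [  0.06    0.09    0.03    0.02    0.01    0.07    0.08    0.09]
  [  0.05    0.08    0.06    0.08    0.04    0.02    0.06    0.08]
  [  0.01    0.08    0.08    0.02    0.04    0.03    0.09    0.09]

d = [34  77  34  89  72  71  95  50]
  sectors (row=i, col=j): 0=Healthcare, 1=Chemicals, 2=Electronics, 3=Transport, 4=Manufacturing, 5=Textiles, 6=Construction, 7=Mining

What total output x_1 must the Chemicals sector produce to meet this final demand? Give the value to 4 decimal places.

Form M = I − A:
  [  0.92   -0.08   -0.07   -0.10   -0.10   -0.10   -0.06   -0.04]
  [ -0.02    0.98   -0.09   -0.01   -0.03   -0.07   -0.06   -0.03]
  [ -0.05   -0.05    0.96   -0.05   -0.04   -0.01   -0.10   -0.06]
  [ -0.06   -0.08   -0.01    0.92   -0.03   -0.07   -0.06   -0.05]
  [ -0.08   -0.03   -0.08   -0.04    0.96   -0.02   -0.06   -0.05]
  [ -0.06   -0.09   -0.03   -0.02   -0.01    0.93   -0.08   -0.09]
  [ -0.05   -0.08   -0.06   -0.08   -0.04   -0.02    0.94   -0.08]
  [ -0.01   -0.08   -0.08   -0.02   -0.04   -0.03   -0.09    0.91]
Leontief inverse L = M⁻¹:
  [  1.1395    0.1518    0.1338    0.1570    0.1459    0.1568    0.1397    0.1083]
  [  0.0494    1.0583    0.1228    0.0385    0.0527    0.0948    0.1042    0.0687]
  [  0.0850    0.0964    1.0832    0.0885    0.0708    0.0428    0.1506    0.1046]
  [  0.0989    0.1319    0.0553    1.1194    0.0618    0.1124    0.1150    0.0985]
  [  0.1176    0.0771    0.1227    0.0800    1.0731    0.0543    0.1128    0.0944]
  [  0.0963    0.1427    0.0797    0.0574    0.0428    1.1100    0.1382    0.1416]
  [  0.0894    0.1327    0.1092    0.1218    0.0745    0.0598    1.1198    0.1307]
  [  0.0437    0.1273    0.1275    0.0550    0.0698    0.0612    0.1467    1.1392]
Total output x = L · d:
  x_0 = 1.1395·34 + 0.1518·77 + 0.1338·34 + 0.1570·89 + 0.1459·72 + 0.1568·71 + 0.1397·95 + 0.1083·50 = 109.2811
  x_1 = 0.0494·34 + 1.0583·77 + 0.1228·34 + 0.0385·89 + 0.0527·72 + 0.0948·71 + 0.1042·95 + 0.0687·50 = 114.6250
  x_2 = 0.0850·34 + 0.0964·77 + 1.0832·34 + 0.0885·89 + 0.0708·72 + 0.0428·71 + 0.1506·95 + 0.1046·50 = 82.7028
  x_3 = 0.0989·34 + 0.1319·77 + 0.0553·34 + 1.1194·89 + 0.0618·72 + 0.1124·71 + 0.1150·95 + 0.0985·50 = 143.3045
  x_4 = 0.1176·34 + 0.0771·77 + 0.1227·34 + 0.0800·89 + 1.0731·72 + 0.0543·71 + 0.1128·95 + 0.0944·50 = 117.7843
  x_5 = 0.0963·34 + 0.1427·77 + 0.0797·34 + 0.0574·89 + 0.0428·72 + 1.1100·71 + 0.1382·95 + 0.1416·50 = 124.1889
  x_6 = 0.0894·34 + 0.1327·77 + 0.1092·34 + 0.1218·89 + 0.0745·72 + 0.0598·71 + 1.1198·95 + 0.1307·50 = 150.3387
  x_7 = 0.0437·34 + 0.1273·77 + 0.1275·34 + 0.0550·89 + 0.0698·72 + 0.0612·71 + 0.1467·95 + 1.1392·50 = 100.7831

114.6250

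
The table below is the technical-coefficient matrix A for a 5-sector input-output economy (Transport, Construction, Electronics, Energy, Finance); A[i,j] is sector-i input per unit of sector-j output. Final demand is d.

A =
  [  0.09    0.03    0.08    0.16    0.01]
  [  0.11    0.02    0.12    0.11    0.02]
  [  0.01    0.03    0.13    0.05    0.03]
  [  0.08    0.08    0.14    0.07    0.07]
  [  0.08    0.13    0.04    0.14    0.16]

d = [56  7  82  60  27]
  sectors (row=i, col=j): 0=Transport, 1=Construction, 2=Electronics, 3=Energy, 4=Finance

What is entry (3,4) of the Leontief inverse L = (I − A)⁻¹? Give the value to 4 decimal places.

Form M = I − A:
  [  0.91   -0.03   -0.08   -0.16   -0.01]
  [ -0.11    0.98   -0.12   -0.11   -0.02]
  [ -0.01   -0.03    0.87   -0.05   -0.03]
  [ -0.08   -0.08   -0.14    0.93   -0.07]
  [ -0.08   -0.13   -0.04   -0.14    0.84]
Leontief inverse L = M⁻¹:
  [  1.1303    0.0618    0.1489    0.2155    0.0382]
  [  0.1479    1.0506    0.1875    0.1669    0.0474]
  [  0.0306    0.0503    1.1747    0.0819    0.0503]
  [  0.1261    0.1176    0.2159    1.1386    0.1069]
  [  0.1530    0.1905    0.1351    0.2400    1.2217]
Total output x = L · d:
  x_0 = 1.1303·56 + 0.0618·7 + 0.1489·82 + 0.2155·60 + 0.0382·27 = 89.9043
  x_1 = 0.1479·56 + 1.0506·7 + 0.1875·82 + 0.1669·60 + 0.0474·27 = 42.3100
  x_2 = 0.0306·56 + 0.0503·7 + 1.1747·82 + 0.0819·60 + 0.0503·27 = 104.6655
  x_3 = 0.1261·56 + 0.1176·7 + 0.2159·82 + 1.1386·60 + 0.1069·27 = 96.7916
  x_4 = 0.1530·56 + 0.1905·7 + 0.1351·82 + 0.2400·60 + 1.2217·27 = 68.3691

L[3,4] = 0.1069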